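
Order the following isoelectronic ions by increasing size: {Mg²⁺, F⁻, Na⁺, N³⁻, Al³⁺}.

All of these have 10 electrons, so size is governed by nuclear charge alone: the more protons, the stronger the pull on the same electron cloud, and the smaller the ion.
Nuclear charges: Al³⁺ (Z=13), Mg²⁺ (Z=12), Na⁺ (Z=11), F⁻ (Z=9), N³⁻ (Z=7).
Smallest to largest: Al³⁺ < Mg²⁺ < Na⁺ < F⁻ < N³⁻.

Al³⁺, Mg²⁺, Na⁺, F⁻, N³⁻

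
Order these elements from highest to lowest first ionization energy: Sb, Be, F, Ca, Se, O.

F, O, Se, Be, Sb, Ca

Be is in period 2, group 2; O is in period 2, group 16; F is in period 2, group 17; Ca is in period 4, group 2; Se is in period 4, group 16; Sb is in period 5, group 15.
Across a period the outer electron is held more tightly (higher IE₁); down a group it sits in a higher shell, more shielded, and comes off more easily.
These span different periods and groups, so the two trends combine.
Sb > Ca: the two effects oppose for this pair; the across-period effect wins (831 vs 590 kJ/mol).
Be > Sb: period and group pull opposite ways; the down-group shift dominates (900 vs 831 kJ/mol).
Se > Be: period and group pull opposite ways; the across-period shift dominates (941 vs 900 kJ/mol).
O > Se: O sits above Se in group 16, so the down-group effect alone puts O higher.
F > O: both are in period 2; the period trend gives F the larger value.
Tabulated first ionization energy (kJ/mol): Be 900, O 1314, F 1681, Ca 590, Se 941, Sb 831.
So from highest to lowest: F > O > Se > Be > Sb > Ca.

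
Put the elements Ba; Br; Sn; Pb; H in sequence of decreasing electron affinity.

Atoms with high Z_eff and room in the valence shell (especially the halogens) have the most exothermic electron affinities.
Here both period and group differ, so the two effects have to be weighed against each other.
Pb > Ba: Pb lies to the right of Ba in period 6, so the across-period effect alone puts Pb higher.
H > Pb: the two effects oppose for this pair; the down-group effect wins (73 vs 35 kJ/mol).
Sn > H: the two effects oppose for this pair; the across-period effect wins (107 vs 73 kJ/mol).
Br > Sn: both effects reinforce here, so Br is clearly the higher of the two.
Approximate values (kJ/mol): H 73, Br 325, Sn 107, Ba 14, Pb 35.
So from highest to lowest: Br > Sn > H > Pb > Ba.

Br > Sn > H > Pb > Ba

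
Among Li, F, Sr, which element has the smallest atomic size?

Atomic radius shrinks across a period as nuclear charge pulls the same shell inward, and grows down a group as new shells are added.
These span different periods and groups, so the two trends combine.
Li > F: Li lies to the left of F in period 2, so the across-period effect alone puts Li larger.
Sr > Li: period and group pull opposite ways; the down-group shift dominates (185 vs 133 pm).
Approximate values (pm): Li 133, F 64, Sr 185.
The smallest atomic size among these belongs to F.

F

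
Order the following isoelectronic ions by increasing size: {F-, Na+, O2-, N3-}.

All of these have 10 electrons, so size is governed by nuclear charge alone: the more protons, the stronger the pull on the same electron cloud, and the smaller the ion.
Nuclear charges: Na+ (Z=11), F- (Z=9), O2- (Z=8), N3- (Z=7).
Smallest to largest: Na+ < F- < O2- < N3-.

Na+ < F- < O2- < N3-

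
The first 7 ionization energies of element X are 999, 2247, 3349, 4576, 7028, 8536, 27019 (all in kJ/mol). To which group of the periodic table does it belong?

Look for the largest jump between consecutive ionization energies: IE7/IE6 ≈ 3.2, far larger than any earlier ratio.
That jump marks the point where a core electron is being removed. So the atom has 6 valence electrons.
A main-group element with 6 valence electrons is in group 16.

Group 16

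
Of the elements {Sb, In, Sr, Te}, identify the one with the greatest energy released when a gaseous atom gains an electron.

Sr is in period 5, group 2; In is in period 5, group 13; Sb is in period 5, group 15; Te is in period 5, group 16.
EA tends to increase across a period and decrease down a group, though the pattern is less regular than for IE or radius.
All lie in period 5, so electron affinity increases left to right.
The greatest energy released when a gaseous atom gains an electron among these belongs to Te.

Te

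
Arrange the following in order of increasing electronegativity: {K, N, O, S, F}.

K, S, N, O, F

N is in period 2, group 15; O is in period 2, group 16; F is in period 2, group 17; S is in period 3, group 16; K is in period 4, group 1.
Electronegativity increases across a period and decreases down a group, tracking effective nuclear charge and atomic size.
Here both period and group differ, so the two effects have to be weighed against each other.
S > K: relative to K, both the across-period and down-group shifts push S's electronegativity up.
N > S: the two effects oppose for this pair; the down-group effect wins (3.04 vs 2.58).
O > N: O lies to the right of N in period 2, so the across-period effect alone puts O higher.
F > O: F lies to the right of O in period 2, so the across-period effect alone puts F higher.
Approximate values (Pauling): N 3.04, O 3.44, F 3.98, S 2.58, K 0.82.
So from lowest to highest: K < S < N < O < F.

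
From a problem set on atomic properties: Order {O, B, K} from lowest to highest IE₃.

Consider each +2 ion: O²⁺ still has 4 valence electrons; B²⁺ still has 1 valence electron; K²⁺ is already 1 electron into the core.
Usually core removal costs more than valence removal, but here the competition is close: a tightly held n=2 valence electron can cost more to remove than an n=3 core electron, so the actual values have to decide it.
Valence configurations: O²⁺ [He]2s²2p², B²⁺ [He]2s¹.
The numbers (kJ/mol): O 5300, B 3660, K 4420.
Hence IE_3: B < K < O.

B < K < O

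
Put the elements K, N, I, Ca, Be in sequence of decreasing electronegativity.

N, I, Be, Ca, K

Be is in period 2, group 2; N is in period 2, group 15; K is in period 4, group 1; Ca is in period 4, group 2; I is in period 5, group 17.
EN rises left→right (higher Z_eff, smaller atoms) and falls top→bottom (larger, more shielded atoms).
These span different periods and groups, so the two trends combine.
Ca > K: both are in period 4; the period trend gives Ca the larger value.
Be > Ca: Be sits above Ca in group 2, so the down-group effect alone puts Be higher.
I > Be: the two effects oppose for this pair; the across-period effect wins (2.66 vs 1.57).
N > I: the two effects oppose for this pair; the down-group effect wins (3.04 vs 2.66).
For reference (Pauling): Be 1.57, N 3.04, K 0.82, Ca 1.00, I 2.66.
So from highest to lowest: N > I > Be > Ca > K.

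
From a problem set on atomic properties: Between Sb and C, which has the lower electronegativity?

Sb

EN rises left→right (higher Z_eff, smaller atoms) and falls top→bottom (larger, more shielded atoms).
These span different periods and groups, so the two trends combine.
C > Sb: period and group pull opposite ways; the down-group shift dominates (2.55 vs 2.05).
For reference (Pauling): C 2.55, Sb 2.05.
So Sb has the lower electronegativity (Sb < C).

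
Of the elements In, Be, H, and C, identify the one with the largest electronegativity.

H is in period 1, group 1; Be is in period 2, group 2; C is in period 2, group 14; In is in period 5, group 13.
Electronegativity increases across a period and decreases down a group, tracking effective nuclear charge and atomic size.
Here both period and group differ, so the two effects have to be weighed against each other.
In > Be: period and group pull opposite ways; the across-period shift dominates (1.78 vs 1.57).
H > In: period and group pull opposite ways; the down-group shift dominates (2.20 vs 1.78).
C > H: period and group pull opposite ways; the across-period shift dominates (2.55 vs 2.20).
Approximate values (Pauling): H 2.20, Be 1.57, C 2.55, In 1.78.
The largest electronegativity among these belongs to C.

C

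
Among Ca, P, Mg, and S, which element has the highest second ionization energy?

S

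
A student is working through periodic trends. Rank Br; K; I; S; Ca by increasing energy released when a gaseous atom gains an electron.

Ca < K < S < I < Br

Atoms with high Z_eff and room in the valence shell (especially the halogens) have the most exothermic electron affinities.
Here both period and group differ, so the two effects have to be weighed against each other.
K > Ca: this pair runs against the simple trend — see the exception note.
S > K: relative to K, both the across-period and down-group shifts push S's electron affinity up.
I > S: the two effects oppose for this pair; the across-period effect wins (295 vs 200 kJ/mol).
Br > I: Br sits above I in group 17, so the down-group effect alone puts Br higher.
Note the exception: K has a higher electron affinity than Ca, contrary to the simple trend — adding an electron to Ca (ns²) has to open a new, higher-energy np subshell, which is unfavourable.
Tabulated electron affinity (kJ/mol): S 200, K 48, Ca 2, Br 325, I 295.
So from lowest to highest: Ca < K < S < I < Br.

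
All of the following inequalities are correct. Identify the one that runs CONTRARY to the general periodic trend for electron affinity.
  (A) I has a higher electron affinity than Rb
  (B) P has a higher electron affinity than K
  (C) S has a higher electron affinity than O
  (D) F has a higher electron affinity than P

(C)

The general trend: electron affinity increases across a period and decreases down a group.
(A) I (period 5, group 17) vs Rb (period 5, group 1): the stated order agrees with the simple trend.
(B) P (period 3, group 15) vs K (period 4, group 1): the stated order agrees with the simple trend.
(C) S (period 3, group 16) vs O (period 2, group 16): the stated order contradicts the simple trend.
(D) F (period 2, group 17) vs P (period 3, group 15): the stated order agrees with the simple trend.
The exception is (C): the compact 2p subshell of O repels the added electron more than S's larger 3p does.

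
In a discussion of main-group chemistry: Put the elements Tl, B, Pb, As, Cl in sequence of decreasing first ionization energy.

Cl > As > B > Pb > Tl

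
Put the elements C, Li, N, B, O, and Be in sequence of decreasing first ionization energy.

N, O, C, Be, B, Li

Li is in period 2, group 1; Be is in period 2, group 2; B is in period 2, group 13; C is in period 2, group 14; N is in period 2, group 15; O is in period 2, group 16.
Across a period the outer electron is held more tightly (higher IE₁); down a group it sits in a higher shell, more shielded, and comes off more easily.
All lie in period 2; the across-period trend (first ionization energy increases left to right) applies, with the exception below.
Note the exception: Be has a higher first ionization energy than B, contrary to the simple trend — removing B's lone 2p electron is easier than breaking Be's filled 2s².
Note the exception: N has a higher first ionization energy than O, contrary to the simple trend — pairing an electron in O's 2p⁴ costs repulsion energy, so O ionizes more easily than half-filled N (2p³).
Approximate values (kJ/mol): Li 520, Be 900, B 801, C 1086, N 1402, O 1314.
So from highest to lowest: N > O > C > Be > B > Li.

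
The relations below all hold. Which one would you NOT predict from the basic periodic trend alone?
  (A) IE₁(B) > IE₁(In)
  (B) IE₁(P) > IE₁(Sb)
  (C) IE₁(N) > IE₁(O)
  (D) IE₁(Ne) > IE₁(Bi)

(C)

The general trend: first ionization energy increases across a period and decreases down a group.
(A) B (period 2, group 13) vs In (period 5, group 13): the stated order agrees with the simple trend.
(B) P (period 3, group 15) vs Sb (period 5, group 15): the stated order agrees with the simple trend.
(C) N (period 2, group 15) vs O (period 2, group 16): the stated order contradicts the simple trend.
(D) Ne (period 2, group 18) vs Bi (period 6, group 15): the stated order agrees with the simple trend.
The exception is (C): pairing an electron in O's 2p⁴ costs repulsion energy, so O ionizes more easily than half-filled N (2p³).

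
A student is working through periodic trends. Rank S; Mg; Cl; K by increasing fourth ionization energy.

After 3 electrons have been removed, what remains? S³⁺ still has 3 valence electrons; Mg³⁺ is already 1 electron into the core; Cl³⁺ still has 4 valence electrons; K³⁺ is already 2 electrons into the core.
Pulling an electron out of a noble-gas core costs far more than removing a remaining valence electron, so K and Mg sit at the high end of IE_4.
Valence configurations: S³⁺ [Ne]3s²3p¹, Cl³⁺ [Ne]3s²3p².
Tabulated IE_4 (kJ/mol): S 4556, Mg 10543, Cl 5159, K 5877.
So the fourth ionization energies run S < Cl < K < Mg.

S < Cl < K < Mg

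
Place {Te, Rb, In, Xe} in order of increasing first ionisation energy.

Rb < In < Te < Xe

IE₁ increases left→right with effective nuclear charge and decreases top→bottom as the valence shell moves farther out.
All lie in period 5, so first ionization energy increases left to right.
So from lowest to highest: Rb < In < Te < Xe.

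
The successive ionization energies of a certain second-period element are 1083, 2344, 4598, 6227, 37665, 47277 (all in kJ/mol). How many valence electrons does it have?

Look for the largest jump between consecutive ionization energies: IE5/IE4 ≈ 6.0, far larger than any earlier ratio.
That jump marks the point where a core electron is being removed. So the atom has 4 valence electrons.

4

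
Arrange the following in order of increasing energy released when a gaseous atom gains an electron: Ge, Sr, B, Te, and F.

B is in period 2, group 13; F is in period 2, group 17; Ge is in period 4, group 14; Sr is in period 5, group 2; Te is in period 5, group 16.
Atoms with high Z_eff and room in the valence shell (especially the halogens) have the most exothermic electron affinities.
These span different periods and groups, so the two trends combine.
B > Sr: both effects reinforce here, so B is clearly the higher of the two.
Ge > B: the two effects oppose for this pair; the across-period effect wins (119 vs 27 kJ/mol).
Te > Ge: the two effects oppose for this pair; the across-period effect wins (190 vs 119 kJ/mol).
F > Te: relative to Te, both the across-period and down-group shifts push F's electron affinity up.
Approximate values (kJ/mol): B 27, F 328, Ge 119, Sr 5, Te 190.
So from lowest to highest: Sr < B < Ge < Te < F.

Sr < B < Ge < Te < F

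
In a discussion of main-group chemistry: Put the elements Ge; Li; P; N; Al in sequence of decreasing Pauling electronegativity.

N > P > Ge > Al > Li

Li is in period 2, group 1; N is in period 2, group 15; Al is in period 3, group 13; P is in period 3, group 15; Ge is in period 4, group 14.
Smaller atoms with higher effective nuclear charge are more electronegative.
Neither a single period nor a single group — weigh both effects.
Al > Li: period and group pull opposite ways; the across-period shift dominates (1.61 vs 0.98).
Ge > Al: period and group pull opposite ways; the across-period shift dominates (2.01 vs 1.61).
P > Ge: both effects reinforce here, so P is clearly the higher of the two.
N > P: they share group 15; the group trend gives N the larger value.
For reference (Pauling): Li 0.98, N 3.04, Al 1.61, P 2.19, Ge 2.01.
So from highest to lowest: N > P > Ge > Al > Li.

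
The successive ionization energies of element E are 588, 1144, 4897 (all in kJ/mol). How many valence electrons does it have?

2

Look for the largest jump between consecutive ionization energies: IE3/IE2 ≈ 4.3, far larger than any earlier ratio.
That jump marks the point where a core electron is being removed. So the atom has 2 valence electrons.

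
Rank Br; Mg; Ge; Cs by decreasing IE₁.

Mg is in period 3, group 2; Ge is in period 4, group 14; Br is in period 4, group 17; Cs is in period 6, group 1.
Removing the outermost electron gets harder across a period and easier down a group.
These span different periods and groups, so the two trends combine.
Mg > Cs: relative to Cs, both the across-period and down-group shifts push Mg's first ionization energy up.
Ge > Mg: the two effects oppose for this pair; the across-period effect wins (762 vs 738 kJ/mol).
Br > Ge: Br lies to the right of Ge in period 4, so the across-period effect alone puts Br higher.
For reference (kJ/mol): Mg 738, Ge 762, Br 1140, Cs 376.
So from highest to lowest: Br > Ge > Mg > Cs.

Br > Ge > Mg > Cs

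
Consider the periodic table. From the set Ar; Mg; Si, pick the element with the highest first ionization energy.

Mg is in period 3, group 2; Si is in period 3, group 14; Ar is in period 3, group 18.
IE₁ increases left→right with effective nuclear charge and decreases top→bottom as the valence shell moves farther out.
All lie in period 3, so first ionization energy increases left to right.
The highest first ionization energy among these belongs to Ar.

Ar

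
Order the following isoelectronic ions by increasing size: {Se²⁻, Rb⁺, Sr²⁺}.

Sr²⁺ < Rb⁺ < Se²⁻

All of these have 36 electrons, so size is governed by nuclear charge alone: the more protons, the stronger the pull on the same electron cloud, and the smaller the ion.
Nuclear charges: Sr²⁺ (Z=38), Rb⁺ (Z=37), Se²⁻ (Z=34).
Smallest to largest: Sr²⁺ < Rb⁺ < Se²⁻.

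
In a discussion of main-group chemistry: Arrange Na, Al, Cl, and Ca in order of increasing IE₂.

Ca < Al < Cl < Na

The second ionization energy removes an electron from the +1 ion. For each element: Na⁺ is the bare [Ne] core; Al⁺ still has 2 valence electrons; Cl⁺ still has 6 valence electrons; Ca⁺ still has 1 valence electron.
Pulling an electron out of a noble-gas core costs far more than removing a remaining valence electron, so Na sits at the high end of IE_2.
Valence configurations: Al⁺ [Ne]3s², Cl⁺ [Ne]3s²3p⁴, Ca⁺ [Ar]4s¹.
The numbers (kJ/mol): Na 4562, Al 1817, Cl 2298, Ca 1145.
Hence IE_2: Ca < Al < Cl < Na.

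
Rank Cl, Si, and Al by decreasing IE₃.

Cl > Si > Al

The third ionization energy removes an electron from the +2 ion. For each element: Cl²⁺ still has 5 valence electrons; Si²⁺ still has 2 valence electrons; Al²⁺ still has 1 valence electron.
All are still removing valence electrons, so compare the +2 ions as you would atoms: IE_3 generally rises across a period (higher Z_eff) and falls down a group (larger shell), subject to the usual subshell exceptions.
Valence configurations: Cl²⁺ [Ne]3s²3p³, Si²⁺ [Ne]3s², Al²⁺ [Ne]3s¹.
The numbers (kJ/mol): Cl 3822, Si 3232, Al 2745.
So the third ionization energies run Al < Si < Cl.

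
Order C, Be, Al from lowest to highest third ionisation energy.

Al < C < Be

IE_3 is the cost of taking one more electron from the +2 cation: C²⁺ still has 2 valence electrons; Be²⁺ is the bare [He] core; Al²⁺ still has 1 valence electron.
Breaking into a closed-shell core is much more expensive than removing a leftover valence electron — Be has the largest IE_3 here.
Valence configurations: C²⁺ [He]2s², Al²⁺ [Ne]3s¹.
The numbers (kJ/mol): C 4620, Be 14849, Al 2745.
Hence IE_3: Al < C < Be.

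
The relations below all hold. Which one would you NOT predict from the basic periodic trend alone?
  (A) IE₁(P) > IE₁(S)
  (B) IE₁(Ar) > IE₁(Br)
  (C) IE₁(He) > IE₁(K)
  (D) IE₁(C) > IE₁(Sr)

(A)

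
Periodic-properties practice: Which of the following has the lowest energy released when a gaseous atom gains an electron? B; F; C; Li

Li is in period 2, group 1; B is in period 2, group 13; C is in period 2, group 14; F is in period 2, group 17.
Adding an electron releases more energy for atoms nearer the top right (short of the noble gases).
All lie in period 2; the across-period trend (electron affinity increases left to right) applies, with the exception below.
Note the exception: Li has a higher electron affinity than B, contrary to the simple trend — B's ns²np¹ configuration gives only a small electron affinity — the sparsely filled np subshell binds an added electron weakly.
Approximate values (kJ/mol): Li 60, B 27, C 122, F 328.
The lowest energy released when a gaseous atom gains an electron among these belongs to B.

B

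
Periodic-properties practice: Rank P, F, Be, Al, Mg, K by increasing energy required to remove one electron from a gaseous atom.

K < Al < Mg < Be < P < F

IE₁ increases left→right with effective nuclear charge and decreases top→bottom as the valence shell moves farther out.
These span different periods and groups, so the two trends combine.
Al > K: both effects reinforce here, so Al is clearly the higher of the two.
Mg > Al: this pair runs against the simple trend — see the exception note.
Be > Mg: Be sits above Mg in group 2, so the down-group effect alone puts Be higher.
P > Be: the two effects oppose for this pair; the across-period effect wins (1012 vs 900 kJ/mol).
F > P: relative to P, both the across-period and down-group shifts push F's first ionization energy up.
Note the exception: Mg has a higher first ionization energy than Al, contrary to the simple trend — Al's single 3p electron is easier to remove than one from Mg's filled 3s².
Tabulated first ionization energy (kJ/mol): Be 900, F 1681, Mg 738, Al 578, P 1012, K 419.
So from lowest to highest: K < Al < Mg < Be < P < F.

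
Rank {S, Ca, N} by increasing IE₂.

Ca < S < N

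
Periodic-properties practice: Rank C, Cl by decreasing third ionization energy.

The third ionization energy removes an electron from the +2 ion. For each element: C²⁺ still has 2 valence electrons; Cl²⁺ still has 5 valence electrons.
All are still removing valence electrons, so compare the +2 ions as you would atoms: IE_3 generally rises across a period (higher Z_eff) and falls down a group (larger shell), subject to the usual subshell exceptions.
Valence configurations: C²⁺ [He]2s², Cl²⁺ [Ne]3s²3p³.
The numbers (kJ/mol): C 4620, Cl 3822.
Hence IE_3: Cl < C.

C > Cl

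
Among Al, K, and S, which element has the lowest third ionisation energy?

Al

The third ionization energy removes an electron from the +2 ion. For each element: Al²⁺ still has 1 valence electron; K²⁺ is already 1 electron into the core; S²⁺ still has 4 valence electrons.
Breaking into a closed-shell core is much more expensive than removing a leftover valence electron — K has the largest IE_3 here.
Valence configurations: Al²⁺ [Ne]3s¹, S²⁺ [Ne]3s²3p².
Approximate IE_3 values (kJ/mol): Al 2745, K 4420, S 3357.
Hence IE_3: Al < S < K.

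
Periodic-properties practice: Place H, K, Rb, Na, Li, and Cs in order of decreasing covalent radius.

H is in period 1, group 1; Li is in period 2, group 1; Na is in period 3, group 1; K is in period 4, group 1; Rb is in period 5, group 1; Cs is in period 6, group 1.
Atomic radius shrinks across a period as nuclear charge pulls the same shell inward, and grows down a group as new shells are added.
All are in group 1, so atomic radius increases down the group.
So from largest to smallest: Cs > Rb > K > Na > Li > H.

Cs, Rb, K, Na, Li, H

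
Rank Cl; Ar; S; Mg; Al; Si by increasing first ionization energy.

Mg is in period 3, group 2; Al is in period 3, group 13; Si is in period 3, group 14; S is in period 3, group 16; Cl is in period 3, group 17; Ar is in period 3, group 18.
IE₁ increases left→right with effective nuclear charge and decreases top→bottom as the valence shell moves farther out.
All lie in period 3; the across-period trend (first ionization energy increases left to right) applies, with the exception below.
Note the exception: Mg has a higher first ionization energy than Al, contrary to the simple trend — Al's single 3p electron is easier to remove than one from Mg's filled 3s².
Approximate values (kJ/mol): Mg 738, Al 578, Si 786, S 1000, Cl 1251, Ar 1521.
So from lowest to highest: Al < Mg < Si < S < Cl < Ar.

Al < Mg < Si < S < Cl < Ar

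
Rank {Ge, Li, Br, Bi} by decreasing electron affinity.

Br > Ge > Bi > Li

Adding an electron releases more energy for atoms nearer the top right (short of the noble gases).
Neither a single period nor a single group — weigh both effects.
Bi > Li: the two effects oppose for this pair; the across-period effect wins (91 vs 60 kJ/mol).
Ge > Bi: the two effects oppose for this pair; the down-group effect wins (119 vs 91 kJ/mol).
Br > Ge: both are in period 4; the period trend gives Br the larger value.
Tabulated electron affinity (kJ/mol): Li 60, Ge 119, Br 325, Bi 91.
So from highest to lowest: Br > Ge > Bi > Li.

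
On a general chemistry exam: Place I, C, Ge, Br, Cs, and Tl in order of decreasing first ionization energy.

C is in period 2, group 14; Ge is in period 4, group 14; Br is in period 4, group 17; I is in period 5, group 17; Cs is in period 6, group 1; Tl is in period 6, group 13.
IE₁ increases left→right with effective nuclear charge and decreases top→bottom as the valence shell moves farther out.
Neither a single period nor a single group — weigh both effects.
Tl > Cs: Tl lies to the right of Cs in period 6, so the across-period effect alone puts Tl higher.
Ge > Tl: both effects reinforce here, so Ge is clearly the higher of the two.
I > Ge: period and group pull opposite ways; the across-period shift dominates (1008 vs 762 kJ/mol).
C > I: period and group pull opposite ways; the down-group shift dominates (1086 vs 1008 kJ/mol).
Br > C: period and group pull opposite ways; the across-period shift dominates (1140 vs 1086 kJ/mol).
For reference (kJ/mol): C 1086, Ge 762, Br 1140, I 1008, Cs 376, Tl 589.
So from highest to lowest: Br > C > I > Ge > Tl > Cs.

Br > C > I > Ge > Tl > Cs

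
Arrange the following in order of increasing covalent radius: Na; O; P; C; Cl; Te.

O, C, Cl, P, Te, Na

Across a period the added protons contract the valence shell; down a group each new principal shell makes the atom larger.
These span different periods and groups, so the two trends combine.
C > O: C lies to the left of O in period 2, so the across-period effect alone puts C larger.
Cl > C: period and group pull opposite ways; the down-group shift dominates (99 vs 75 pm).
P > Cl: P lies to the left of Cl in period 3, so the across-period effect alone puts P larger.
Te > P: period and group pull opposite ways; the down-group shift dominates (136 vs 111 pm).
Na > Te: the two effects oppose for this pair; the across-period effect wins (155 vs 136 pm).
Approximate values (pm): C 75, O 63, Na 155, P 111, Cl 99, Te 136.
So from smallest to largest: O < C < Cl < P < Te < Na.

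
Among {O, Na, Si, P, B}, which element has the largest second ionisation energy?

Na

IE_2 is the cost of taking one more electron from the +1 cation: O⁺ still has 5 valence electrons; Na⁺ is the bare [Ne] core; Si⁺ still has 3 valence electrons; P⁺ still has 4 valence electrons; B⁺ still has 2 valence electrons.
Breaking into a closed-shell core is much more expensive than removing a leftover valence electron — Na has the largest IE_2 here.
Valence configurations: O⁺ [He]2s²2p³, Si⁺ [Ne]3s²3p¹, P⁺ [Ne]3s²3p², B⁺ [He]2s².
Approximate IE_2 values (kJ/mol): O 3388, Na 4562, Si 1577, P 1907, B 2427.
Hence IE_2: Si < P < B < O < Na.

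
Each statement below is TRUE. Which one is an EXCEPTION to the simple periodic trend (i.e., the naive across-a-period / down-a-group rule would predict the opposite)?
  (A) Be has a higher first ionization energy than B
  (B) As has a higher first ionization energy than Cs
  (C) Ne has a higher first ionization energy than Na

(A)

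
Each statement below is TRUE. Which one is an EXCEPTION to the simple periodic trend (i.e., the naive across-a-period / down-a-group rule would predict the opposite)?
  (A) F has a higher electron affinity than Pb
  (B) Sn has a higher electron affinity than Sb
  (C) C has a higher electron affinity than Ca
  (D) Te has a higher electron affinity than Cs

The general trend: electron affinity increases across a period and decreases down a group.
(A) F (period 2, group 17) vs Pb (period 6, group 14): the stated order agrees with the simple trend.
(B) Sn (period 5, group 14) vs Sb (period 5, group 15): the stated order contradicts the simple trend.
(C) C (period 2, group 14) vs Ca (period 4, group 2): the stated order agrees with the simple trend.
(D) Te (period 5, group 16) vs Cs (period 6, group 1): the stated order agrees with the simple trend.
The exception is (B): adding an electron to Sb's half-filled 5p³ is unfavourable, so Sn has the more exothermic EA.

(B)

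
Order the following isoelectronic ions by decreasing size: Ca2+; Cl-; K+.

All of these have 18 electrons, so size is governed by nuclear charge alone: the more protons, the stronger the pull on the same electron cloud, and the smaller the ion.
Nuclear charges: Ca2+ (Z=20), K+ (Z=19), Cl- (Z=17).
Largest to smallest: Cl- > K+ > Ca2+.

Cl-, K+, Ca2+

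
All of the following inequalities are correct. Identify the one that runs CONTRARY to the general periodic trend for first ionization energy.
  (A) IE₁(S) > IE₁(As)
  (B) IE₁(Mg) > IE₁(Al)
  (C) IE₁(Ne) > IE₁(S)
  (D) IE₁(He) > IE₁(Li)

(B)

The general trend: first ionization energy increases across a period and decreases down a group.
(A) S (period 3, group 16) vs As (period 4, group 15): the stated order agrees with the simple trend.
(B) Mg (period 3, group 2) vs Al (period 3, group 13): the stated order contradicts the simple trend.
(C) Ne (period 2, group 18) vs S (period 3, group 16): the stated order agrees with the simple trend.
(D) He (period 1, group 18) vs Li (period 2, group 1): the stated order agrees with the simple trend.
The exception is (B): Al's single 3p electron is easier to remove than one from Mg's filled 3s².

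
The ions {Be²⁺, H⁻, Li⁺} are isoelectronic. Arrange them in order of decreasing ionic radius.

All of these have 2 electrons, so size is governed by nuclear charge alone: the more protons, the stronger the pull on the same electron cloud, and the smaller the ion.
Nuclear charges: Be²⁺ (Z=4), Li⁺ (Z=3), H⁻ (Z=1).
Largest to smallest: H⁻ > Li⁺ > Be²⁺.

H⁻ > Li⁺ > Be²⁺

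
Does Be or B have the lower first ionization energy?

B

Removing the outermost electron gets harder across a period and easier down a group.
All lie in period 2; the across-period trend (first ionization energy increases left to right) applies, with the exception below.
Note the exception: Be has a higher first ionization energy than B, contrary to the simple trend — removing B's lone 2p electron is easier than breaking Be's filled 2s².
Tabulated first ionization energy (kJ/mol): Be 900, B 801.
So B has the lower first ionization energy (B < Be).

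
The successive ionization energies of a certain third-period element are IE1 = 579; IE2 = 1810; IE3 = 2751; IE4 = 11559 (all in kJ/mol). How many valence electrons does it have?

Look for the largest jump between consecutive ionization energies: IE4/IE3 ≈ 4.2, far larger than any earlier ratio.
That jump marks the point where a core electron is being removed. So the atom has 3 valence electrons.

3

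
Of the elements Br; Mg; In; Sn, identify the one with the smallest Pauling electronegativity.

Mg is in period 3, group 2; Br is in period 4, group 17; In is in period 5, group 13; Sn is in period 5, group 14.
Electronegativity increases across a period and decreases down a group, tracking effective nuclear charge and atomic size.
Here both period and group differ, so the two effects have to be weighed against each other.
In > Mg: the two effects oppose for this pair; the across-period effect wins (1.78 vs 1.31).
Sn > In: both are in period 5; the period trend gives Sn the larger value.
Br > Sn: relative to Sn, both the across-period and down-group shifts push Br's electronegativity up.
Tabulated electronegativity (Pauling): Mg 1.31, Br 2.96, In 1.78, Sn 1.96.
The smallest Pauling electronegativity among these belongs to Mg.

Mg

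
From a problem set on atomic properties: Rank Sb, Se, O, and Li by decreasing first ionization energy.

O, Se, Sb, Li

Across a period the outer electron is held more tightly (higher IE₁); down a group it sits in a higher shell, more shielded, and comes off more easily.
Here both period and group differ, so the two effects have to be weighed against each other.
Sb > Li: the two effects oppose for this pair; the across-period effect wins (831 vs 520 kJ/mol).
Se > Sb: relative to Sb, both the across-period and down-group shifts push Se's first ionization energy up.
O > Se: they share group 16; the group trend gives O the larger value.
Approximate values (kJ/mol): Li 520, O 1314, Se 941, Sb 831.
So from highest to lowest: O > Se > Sb > Li.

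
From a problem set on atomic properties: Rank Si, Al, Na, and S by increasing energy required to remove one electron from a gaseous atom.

Na, Al, Si, S

Na is in period 3, group 1; Al is in period 3, group 13; Si is in period 3, group 14; S is in period 3, group 16.
First ionization energy rises across a period (greater Z_eff holds electrons more tightly) and falls down a group (valence electrons are farther from the nucleus).
All lie in period 3, so first ionization energy increases left to right.
So from lowest to highest: Na < Al < Si < S.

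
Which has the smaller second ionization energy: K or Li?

K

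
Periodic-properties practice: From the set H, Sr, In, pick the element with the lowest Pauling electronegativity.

Smaller atoms with higher effective nuclear charge are more electronegative.
These span different periods and groups, so the two trends combine.
In > Sr: In lies to the right of Sr in period 5, so the across-period effect alone puts In higher.
H > In: the two effects oppose for this pair; the down-group effect wins (2.20 vs 1.78).
Approximate values (Pauling): H 2.20, Sr 0.95, In 1.78.
The lowest Pauling electronegativity among these belongs to Sr.

Sr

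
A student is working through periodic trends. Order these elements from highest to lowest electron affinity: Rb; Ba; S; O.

O is in period 2, group 16; S is in period 3, group 16; Rb is in period 5, group 1; Ba is in period 6, group 2.
Adding an electron releases more energy for atoms nearer the top right (short of the noble gases).
These span different periods and groups, so the two trends combine.
Rb > Ba: period and group pull opposite ways; the down-group shift dominates (47 vs 14 kJ/mol).
O > Rb: relative to Rb, both the across-period and down-group shifts push O's electron affinity up.
S > O: this pair runs against the simple trend — see the exception note.
Note the exception: S has a higher electron affinity than O, contrary to the simple trend — the compact 2p subshell of O repels the added electron more than S's larger 3p does.
For reference (kJ/mol): O 141, S 200, Rb 47, Ba 14.
So from highest to lowest: S > O > Rb > Ba.

S, O, Rb, Ba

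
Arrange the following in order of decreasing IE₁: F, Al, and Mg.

F > Mg > Al

F is in period 2, group 17; Mg is in period 3, group 2; Al is in period 3, group 13.
Removing the outermost electron gets harder across a period and easier down a group.
Here both period and group differ, so the two effects have to be weighed against each other.
Mg > Al: this pair runs against the simple trend — see the exception note.
F > Mg: relative to Mg, both the across-period and down-group shifts push F's first ionization energy up.
Note the exception: Mg has a higher first ionization energy than Al, contrary to the simple trend — Al's single 3p electron is easier to remove than one from Mg's filled 3s².
For reference (kJ/mol): F 1681, Mg 738, Al 578.
So from highest to lowest: F > Mg > Al.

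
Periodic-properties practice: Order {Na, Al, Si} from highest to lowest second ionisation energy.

After 1 electron has been removed, what remains? Na⁺ is the bare [Ne] core; Al⁺ still has 2 valence electrons; Si⁺ still has 3 valence electrons.
Pulling an electron out of a noble-gas core costs far more than removing a remaining valence electron, so Na sits at the high end of IE_2.
Valence configurations: Al⁺ [Ne]3s², Si⁺ [Ne]3s²3p¹.
Si⁺ loses a lone 3p electron whereas Al⁺ must break into a filled 3s² pair, so IE_2(Al) > IE_2(Si) even though Si has the higher nuclear charge.
Approximate IE_2 values (kJ/mol): Na 4562, Al 1817, Si 1577.
Putting it together, IE_2: Si < Al < Na.

Na > Al > Si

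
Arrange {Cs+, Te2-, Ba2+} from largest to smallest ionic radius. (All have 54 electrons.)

All of these have 54 electrons, so size is governed by nuclear charge alone: the more protons, the stronger the pull on the same electron cloud, and the smaller the ion.
Nuclear charges: Ba2+ (Z=56), Cs+ (Z=55), Te2- (Z=52).
Largest to smallest: Te2- > Cs+ > Ba2+.

Te2-, Cs+, Ba2+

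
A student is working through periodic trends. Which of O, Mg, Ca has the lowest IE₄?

Ca

The fourth ionization energy removes an electron from the +3 ion. For each element: O³⁺ still has 3 valence electrons; Mg³⁺ is already 1 electron into the core; Ca³⁺ is already 1 electron into the core.
Usually core removal costs more than valence removal, but here the competition is close: a tightly held n=2 valence electron can cost more to remove than an n=3 core electron, so the actual values have to decide it.
Approximate IE_4 values (kJ/mol): O 7469, Mg 10543, Ca 6491.
Putting it together, IE_4: Ca < O < Mg.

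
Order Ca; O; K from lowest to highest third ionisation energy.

After 2 electrons have been removed, what remains? Ca²⁺ is the bare [Ar] core; O²⁺ still has 4 valence electrons; K²⁺ is already 1 electron into the core.
Usually core removal costs more than valence removal, but here the competition is close: a tightly held n=2 valence electron can cost more to remove than an n=3 core electron, so the actual values have to decide it.
Tabulated IE_3 (kJ/mol): Ca 4912, O 5300, K 4420.
So the third ionization energies run K < Ca < O.

K < Ca < O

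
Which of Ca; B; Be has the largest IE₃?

Be

The third ionization energy removes an electron from the +2 ion. For each element: Ca²⁺ is the bare [Ar] core; B²⁺ still has 1 valence electron; Be²⁺ is the bare [He] core.
Breaking into a closed-shell core is much more expensive than removing a leftover valence electron — Ca and Be have the largest IE_3 here.
Tabulated IE_3 (kJ/mol): Ca 4912, B 3660, Be 14849.
Overall IE_3 order: B < Ca < Be.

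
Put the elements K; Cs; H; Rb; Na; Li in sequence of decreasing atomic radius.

Cs > Rb > K > Na > Li > H

H is in period 1, group 1; Li is in period 2, group 1; Na is in period 3, group 1; K is in period 4, group 1; Rb is in period 5, group 1; Cs is in period 6, group 1.
Moving right in a period, electrons are added to the same shell under a stronger nuclear pull, so atoms get smaller; moving down, a new shell is opened and atoms get larger.
All are in group 1, so atomic radius increases down the group.
So from largest to smallest: Cs > Rb > K > Na > Li > H.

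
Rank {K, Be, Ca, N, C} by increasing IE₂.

The second ionization energy removes an electron from the +1 ion. For each element: K⁺ is the bare [Ar] core; Be⁺ still has 1 valence electron; Ca⁺ still has 1 valence electron; N⁺ still has 4 valence electrons; C⁺ still has 3 valence electrons.
Pulling an electron out of a noble-gas core costs far more than removing a remaining valence electron, so K sits at the high end of IE_2.
Valence configurations: Be⁺ [He]2s¹, Ca⁺ [Ar]4s¹, N⁺ [He]2s²2p², C⁺ [He]2s²2p¹.
The numbers (kJ/mol): K 3052, Be 1757, Ca 1145, N 2856, C 2353.
Overall IE_2 order: Ca < Be < C < N < K.

Ca < Be < C < N < K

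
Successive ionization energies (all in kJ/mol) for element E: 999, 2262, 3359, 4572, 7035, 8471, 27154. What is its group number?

Look for the largest jump between consecutive ionization energies: IE7/IE6 ≈ 3.2, far larger than any earlier ratio.
That jump marks the point where a core electron is being removed. So the atom has 6 valence electrons.
A main-group element with 6 valence electrons is in group 16.

Group 16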